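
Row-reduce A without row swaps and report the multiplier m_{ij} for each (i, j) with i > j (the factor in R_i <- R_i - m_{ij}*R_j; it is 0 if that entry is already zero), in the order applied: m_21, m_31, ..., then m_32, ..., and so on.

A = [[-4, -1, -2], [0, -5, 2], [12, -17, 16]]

Forward elimination:
R2: entry in column 1 is already 0 -> m_{21} = 0 (no row operation needed)
R3 <- R3 - (-3)*R1:  [   0  -20   10 ]
R3 <- R3 - (4)*R2:  [ 0  0  2 ]
Multipliers (in order of application): m_{21} = 0, m_{31} = -3, m_{32} = 4

multipliers: 0, -3, 4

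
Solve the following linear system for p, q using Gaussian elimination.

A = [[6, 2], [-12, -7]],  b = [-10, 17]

Forward elimination on [A|b]:
R2 <- R2 - (-2)*R1:  [  0  -3  -3 ]
Row echelon form:
[ 6   2  |  -10 ]
[ 0  -3  |   -3 ]
Back-substitution:
q = (-3) / -3 = 1
p = (-10 - (2)*(1)) / 6 = -2

(-2, 1)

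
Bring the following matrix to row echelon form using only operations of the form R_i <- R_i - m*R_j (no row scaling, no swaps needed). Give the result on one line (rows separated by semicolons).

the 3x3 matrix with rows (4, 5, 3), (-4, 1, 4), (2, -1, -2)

Forward elimination:
R2 <- R2 - (-1)*R1:  [ 0  6  7 ]
R3 <- R3 - (1/2)*R1:  [    0  -7/2  -7/2 ]
R3 <- R3 - (-7/12)*R2:  [    0     0  7/12 ]
Row echelon form:
[ 4  5     3 ]
[ 0  6     7 ]
[ 0  0  7/12 ]

REF = [4 5 3; 0 6 7; 0 0 7/12]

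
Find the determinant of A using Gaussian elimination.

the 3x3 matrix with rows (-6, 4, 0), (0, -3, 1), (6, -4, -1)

Forward elimination:
R3 <- R3 - (-1)*R1:  [  0   0  -1 ]
Upper-triangular form:
[ -6   4   0 ]
[  0  -3   1 ]
[  0   0  -1 ]
det(A) = (-1)^0 * (-6) * (-3) * (-1) = -18  (0 row swaps -> sign +1)

det(A) = -18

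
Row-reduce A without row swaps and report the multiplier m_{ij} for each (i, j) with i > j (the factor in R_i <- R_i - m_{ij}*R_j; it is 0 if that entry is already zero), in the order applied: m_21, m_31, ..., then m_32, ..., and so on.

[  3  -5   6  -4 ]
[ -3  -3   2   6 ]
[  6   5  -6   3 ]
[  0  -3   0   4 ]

multipliers: -1, 2, 0, -15/8, 3/8, 1

Forward elimination:
R2 <- R2 - (-1)*R1:  [  0  -8   8   2 ]
R3 <- R3 - (2)*R1:  [   0   15  -18   11 ]
R4: entry in column 1 is already 0 -> m_{41} = 0 (no row operation needed)
R3 <- R3 - (-15/8)*R2:  [    0     0    -3  59/4 ]
R4 <- R4 - (3/8)*R2:  [    0     0    -3  13/4 ]
R4 <- R4 - (1)*R3:  [     0      0      0  -23/2 ]
Multipliers (in order of application): m_{21} = -1, m_{31} = 2, m_{41} = 0, m_{32} = -15/8, m_{42} = 3/8, m_{43} = 1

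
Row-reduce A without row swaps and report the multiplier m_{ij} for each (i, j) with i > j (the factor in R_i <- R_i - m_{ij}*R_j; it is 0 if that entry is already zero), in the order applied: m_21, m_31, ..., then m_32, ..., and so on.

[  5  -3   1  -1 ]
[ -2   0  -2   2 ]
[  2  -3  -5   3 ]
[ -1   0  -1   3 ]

Forward elimination:
R2 <- R2 - (-2/5)*R1:  [    0  -6/5  -8/5   8/5 ]
R3 <- R3 - (2/5)*R1:  [     0   -9/5  -27/5   17/5 ]
R4 <- R4 - (-1/5)*R1:  [    0  -3/5  -4/5  14/5 ]
R3 <- R3 - (3/2)*R2:  [  0   0  -3   1 ]
R4 <- R4 - (1/2)*R2:  [ 0  0  0  2 ]
R4: entry in column 3 is already 0 -> m_{43} = 0 (no row operation needed)
Multipliers (in order of application): m_{21} = -2/5, m_{31} = 2/5, m_{41} = -1/5, m_{32} = 3/2, m_{42} = 1/2, m_{43} = 0

multipliers: -2/5, 2/5, -1/5, 3/2, 1/2, 0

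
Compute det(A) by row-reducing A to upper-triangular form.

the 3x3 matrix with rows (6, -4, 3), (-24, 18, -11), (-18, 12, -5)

Forward elimination:
R2 <- R2 - (-4)*R1:  [ 0  2  1 ]
R3 <- R3 - (-3)*R1:  [ 0  0  4 ]
Upper-triangular form:
[ 6  -4  3 ]
[ 0   2  1 ]
[ 0   0  4 ]
det(A) = (-1)^0 * (6) * (2) * (4) = 48  (0 row swaps -> sign +1)

det(A) = 48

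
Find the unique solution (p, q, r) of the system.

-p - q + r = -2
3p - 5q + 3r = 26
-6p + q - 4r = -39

Forward elimination on [A|b]:
R2 <- R2 - (-3)*R1:  [  0  -8   6  20 ]
R3 <- R3 - (6)*R1:  [   0    7  -10  -27 ]
R3 <- R3 - (-7/8)*R2:  [     0      0  -19/4  -19/2 ]
Row echelon form:
[ -1  -1      1  |     -2 ]
[  0  -8      6  |     20 ]
[  0   0  -19/4  |  -19/2 ]
Back-substitution:
r = (-19/2) / (-19/4) = 2
q = (20 - (6)*(2)) / -8 = -1
p = (-2 - (-1)*(-1) - (1)*(2)) / -1 = 5

(5, -1, 2)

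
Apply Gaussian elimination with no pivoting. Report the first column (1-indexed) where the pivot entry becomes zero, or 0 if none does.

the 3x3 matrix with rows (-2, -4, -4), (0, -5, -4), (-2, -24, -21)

first zero-pivot column = 0

Naive forward elimination:
R3 <- R3 - (1)*R1:  [   0  -20  -17 ]
R3 <- R3 - (4)*R2:  [  0   0  -1 ]
All pivots nonzero; naive elimination completes without hitting a zero pivot.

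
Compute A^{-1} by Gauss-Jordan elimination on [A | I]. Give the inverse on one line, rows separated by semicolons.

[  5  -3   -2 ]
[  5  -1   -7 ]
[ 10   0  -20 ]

inverse = [-2 6 -19/10; -3 8 -5/2; -1 3 -1]

Gauss-Jordan on [A | I]:
R1 <- (1/5)*R1:  [    1  -3/5  -2/5  |   1/5     0     0 ]
R2 <- R2 - (5)*R1:  [  0   2  -5  |  -1   1   0 ]
R3 <- R3 - (10)*R1:  [   0    6  -16  |   -2    0    1 ]
R2 <- (1/2)*R2:  [    0     1  -5/2  |  -1/2   1/2     0 ]
R1 <- R1 - (-3/5)*R2:  [      1       0  -19/10  |   -1/10    3/10       0 ]
R3 <- R3 - (6)*R2:  [  0   0  -1  |   1  -3   1 ]
R3 <- (1/-1)*R3:  [  0   0   1  |  -1   3  -1 ]
R1 <- R1 - (-19/10)*R3:  [      1       0       0  |      -2       6  -19/10 ]
R2 <- R2 - (-5/2)*R3:  [    0     1     0  |    -3     8  -5/2 ]
Right block of [I | A^{-1}] is the inverse:
[ -2  6  -19/10 ]
[ -3  8    -5/2 ]
[ -1  3      -1 ]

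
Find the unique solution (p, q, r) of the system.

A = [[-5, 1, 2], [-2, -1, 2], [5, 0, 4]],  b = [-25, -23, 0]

(4, 5, -5)

Forward elimination on [A|b]:
R2 <- R2 - (2/5)*R1:  [    0  -7/5   6/5   -13 ]
R3 <- R3 - (-1)*R1:  [   0    1    6  -25 ]
R3 <- R3 - (-5/7)*R2:  [      0       0    48/7  -240/7 ]
Row echelon form:
[ -5     1     2  |     -25 ]
[  0  -7/5   6/5  |     -13 ]
[  0     0  48/7  |  -240/7 ]
Back-substitution:
r = (-240/7) / (48/7) = -5
q = (-13 - (6/5)*(-5)) / (-7/5) = 5
p = (-25 - (1)*(5) - (2)*(-5)) / -5 = 4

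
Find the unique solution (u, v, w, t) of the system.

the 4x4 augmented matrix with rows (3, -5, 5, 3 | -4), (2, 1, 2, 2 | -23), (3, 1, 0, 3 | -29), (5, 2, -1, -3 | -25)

(-5, -5, -1, -3)

Forward elimination on [A|b]:
R2 <- R2 - (2/3)*R1:  [     0   13/3   -4/3      0  -61/3 ]
R3 <- R3 - (1)*R1:  [   0    6   -5    0  -25 ]
R4 <- R4 - (5/3)*R1:  [     0   31/3  -28/3     -8  -55/3 ]
R3 <- R3 - (18/13)*R2:  [      0       0  -41/13       0   41/13 ]
R4 <- R4 - (31/13)*R2:  [      0       0  -80/13      -8  392/13 ]
R4 <- R4 - (80/41)*R3:  [  0   0   0  -8  24 ]
Row echelon form:
[ 3    -5       5   3  |     -4 ]
[ 0  13/3    -4/3   0  |  -61/3 ]
[ 0     0  -41/13   0  |  41/13 ]
[ 0     0       0  -8  |     24 ]
Back-substitution:
t = (24) / -8 = -3
w = (41/13) / (-41/13) = -1
v = (-61/3 - (-4/3)*(-1)) / (13/3) = -5
u = (-4 - (-5)*(-5) - (5)*(-1) - (3)*(-3)) / 3 = -5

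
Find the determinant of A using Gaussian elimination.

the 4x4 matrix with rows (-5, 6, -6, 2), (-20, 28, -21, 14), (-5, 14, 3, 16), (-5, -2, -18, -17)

Forward elimination:
R2 <- R2 - (4)*R1:  [ 0  4  3  6 ]
R3 <- R3 - (1)*R1:  [  0   8   9  14 ]
R4 <- R4 - (1)*R1:  [   0   -8  -12  -19 ]
R3 <- R3 - (2)*R2:  [ 0  0  3  2 ]
R4 <- R4 - (-2)*R2:  [  0   0  -6  -7 ]
R4 <- R4 - (-2)*R3:  [  0   0   0  -3 ]
Upper-triangular form:
[ -5  6  -6   2 ]
[  0  4   3   6 ]
[  0  0   3   2 ]
[  0  0   0  -3 ]
det(A) = (-1)^0 * (-5) * (4) * (3) * (-3) = 180  (0 row swaps -> sign +1)

det(A) = 180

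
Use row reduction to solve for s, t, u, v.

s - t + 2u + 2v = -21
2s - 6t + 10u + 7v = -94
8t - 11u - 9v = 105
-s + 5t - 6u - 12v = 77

Forward elimination on [A|b]:
R2 <- R2 - (2)*R1:  [   0   -4    6    3  -52 ]
R4 <- R4 - (-1)*R1:  [   0    4   -4  -10   56 ]
R3 <- R3 - (-2)*R2:  [  0   0   1  -3   1 ]
R4 <- R4 - (-1)*R2:  [  0   0   2  -7   4 ]
R4 <- R4 - (2)*R3:  [  0   0   0  -1   2 ]
Row echelon form:
[ 1  -1  2   2  |  -21 ]
[ 0  -4  6   3  |  -52 ]
[ 0   0  1  -3  |    1 ]
[ 0   0  0  -1  |    2 ]
Back-substitution:
v = (2) / -1 = -2
u = (1 - (-3)*(-2)) / 1 = -5
t = (-52 - (6)*(-5) - (3)*(-2)) / -4 = 4
s = (-21 - (-1)*(4) - (2)*(-5) - (2)*(-2)) / 1 = -3

(-3, 4, -5, -2)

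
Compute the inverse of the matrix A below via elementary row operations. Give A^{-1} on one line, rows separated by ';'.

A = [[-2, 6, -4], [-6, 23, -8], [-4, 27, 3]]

inverse = [57/2 -63/5 22/5; 5 -11/5 4/5; -7 3 -1]

Gauss-Jordan on [A | I]:
R1 <- (1/-2)*R1:  [    1    -3     2  |  -1/2     0     0 ]
R2 <- R2 - (-6)*R1:  [  0   5   4  |  -3   1   0 ]
R3 <- R3 - (-4)*R1:  [  0  15  11  |  -2   0   1 ]
R2 <- (1/5)*R2:  [    0     1   4/5  |  -3/5   1/5     0 ]
R1 <- R1 - (-3)*R2:  [      1       0    22/5  |  -23/10     3/5       0 ]
R3 <- R3 - (15)*R2:  [  0   0  -1  |   7  -3   1 ]
R3 <- (1/-1)*R3:  [  0   0   1  |  -7   3  -1 ]
R1 <- R1 - (22/5)*R3:  [     1      0      0  |   57/2  -63/5   22/5 ]
R2 <- R2 - (4/5)*R3:  [     0      1      0  |      5  -11/5    4/5 ]
Right block of [I | A^{-1}] is the inverse:
[ 57/2  -63/5  22/5 ]
[    5  -11/5   4/5 ]
[   -7      3    -1 ]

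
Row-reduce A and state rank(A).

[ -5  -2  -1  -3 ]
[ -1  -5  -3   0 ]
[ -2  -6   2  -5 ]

Row reduction:
R2 <- R2 - (1/5)*R1:  [     0  -23/5  -14/5    3/5 ]
R3 <- R3 - (2/5)*R1:  [     0  -26/5   12/5  -19/5 ]
R3 <- R3 - (26/23)*R2:  [       0        0   128/23  -103/23 ]
Row echelon form:
[ -5     -2      -1       -3 ]
[  0  -23/5   -14/5      3/5 ]
[  0      0  128/23  -103/23 ]
Nonzero rows / pivot columns: 3

rank(A) = 3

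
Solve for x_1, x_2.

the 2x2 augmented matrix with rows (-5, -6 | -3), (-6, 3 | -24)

Forward elimination on [A|b]:
R2 <- R2 - (6/5)*R1:  [      0    51/5  -102/5 ]
Row echelon form:
[ -5    -6  |      -3 ]
[  0  51/5  |  -102/5 ]
Back-substitution:
x_2 = (-102/5) / (51/5) = -2
x_1 = (-3 - (-6)*(-2)) / -5 = 3

(3, -2)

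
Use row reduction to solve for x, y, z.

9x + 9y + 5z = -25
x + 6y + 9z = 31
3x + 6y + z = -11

(-5, 0, 4)

Forward elimination on [A|b]:
R2 <- R2 - (1/9)*R1:  [     0      5   76/9  304/9 ]
R3 <- R3 - (1/3)*R1:  [    0     3  -2/3  -8/3 ]
R3 <- R3 - (3/5)*R2:  [       0        0   -86/15  -344/15 ]
Row echelon form:
[ 9  9       5  |      -25 ]
[ 0  5    76/9  |    304/9 ]
[ 0  0  -86/15  |  -344/15 ]
Back-substitution:
z = (-344/15) / (-86/15) = 4
y = (304/9 - (76/9)*(4)) / 5 = 0
x = (-25 - (9)*(0) - (5)*(4)) / 9 = -5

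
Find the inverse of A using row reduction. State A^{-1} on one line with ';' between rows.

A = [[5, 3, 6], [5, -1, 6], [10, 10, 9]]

inverse = [-23/20 11/20 2/5; 1/4 -1/4 0; 1 -1/3 -1/3]

Gauss-Jordan on [A | I]:
R1 <- (1/5)*R1:  [   1  3/5  6/5  |  1/5    0    0 ]
R2 <- R2 - (5)*R1:  [  0  -4   0  |  -1   1   0 ]
R3 <- R3 - (10)*R1:  [  0   4  -3  |  -2   0   1 ]
R2 <- (1/-4)*R2:  [    0     1     0  |   1/4  -1/4     0 ]
R1 <- R1 - (3/5)*R2:  [    1     0   6/5  |  1/20  3/20     0 ]
R3 <- R3 - (4)*R2:  [  0   0  -3  |  -3   1   1 ]
R3 <- (1/-3)*R3:  [    0     0     1  |     1  -1/3  -1/3 ]
R1 <- R1 - (6/5)*R3:  [      1       0       0  |  -23/20   11/20     2/5 ]
Right block of [I | A^{-1}] is the inverse:
[ -23/20  11/20   2/5 ]
[    1/4   -1/4     0 ]
[      1   -1/3  -1/3 ]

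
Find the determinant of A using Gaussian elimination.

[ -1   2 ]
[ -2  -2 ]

Forward elimination:
R2 <- R2 - (2)*R1:  [  0  -6 ]
Upper-triangular form:
[ -1   2 ]
[  0  -6 ]
det(A) = (-1)^0 * (-1) * (-6) = 6  (0 row swaps -> sign +1)

det(A) = 6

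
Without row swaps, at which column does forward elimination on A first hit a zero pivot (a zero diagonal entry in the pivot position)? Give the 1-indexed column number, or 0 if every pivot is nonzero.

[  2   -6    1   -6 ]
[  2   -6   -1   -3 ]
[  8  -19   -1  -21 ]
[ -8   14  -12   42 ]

Naive forward elimination:
R2 <- R2 - (1)*R1:  [  0   0  -2   3 ]
R3 <- R3 - (4)*R1:  [  0   5  -5   3 ]
R4 <- R4 - (-4)*R1:  [   0  -10   -8   18 ]
Matrix at this point:
[ 2   -6   1  -6 ]
[ 0    0  -2   3 ]
[ 0    5  -5   3 ]
[ 0  -10  -8  18 ]
Pivot entry (2,2) is zero but row 3 has 5 in column 2 -> naive elimination stops; a row interchange (e.g. R2 <-> R3) would be required here.

first zero-pivot column = 2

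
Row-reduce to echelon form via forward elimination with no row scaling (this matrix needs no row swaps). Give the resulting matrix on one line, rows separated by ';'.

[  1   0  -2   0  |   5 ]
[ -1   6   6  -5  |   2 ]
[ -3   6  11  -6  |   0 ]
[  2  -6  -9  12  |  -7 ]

REF = [1 0 -2 0 5; 0 6 4 -5 7; 0 0 1 -1 8; 0 0 0 6 -2]

Forward elimination:
R2 <- R2 - (-1)*R1:  [  0   6   4  -5   7 ]
R3 <- R3 - (-3)*R1:  [  0   6   5  -6  15 ]
R4 <- R4 - (2)*R1:  [   0   -6   -5   12  -17 ]
R3 <- R3 - (1)*R2:  [  0   0   1  -1   8 ]
R4 <- R4 - (-1)*R2:  [   0    0   -1    7  -10 ]
R4 <- R4 - (-1)*R3:  [  0   0   0   6  -2 ]
Row echelon form:
[ 1  0  -2   0  |   5 ]
[ 0  6   4  -5  |   7 ]
[ 0  0   1  -1  |   8 ]
[ 0  0   0   6  |  -2 ]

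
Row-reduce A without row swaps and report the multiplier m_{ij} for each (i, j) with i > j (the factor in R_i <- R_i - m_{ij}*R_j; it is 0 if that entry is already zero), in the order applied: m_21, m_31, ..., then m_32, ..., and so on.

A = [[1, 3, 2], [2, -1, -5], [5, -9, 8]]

Forward elimination:
R2 <- R2 - (2)*R1:  [  0  -7  -9 ]
R3 <- R3 - (5)*R1:  [   0  -24   -2 ]
R3 <- R3 - (24/7)*R2:  [     0      0  202/7 ]
Multipliers (in order of application): m_{21} = 2, m_{31} = 5, m_{32} = 24/7

multipliers: 2, 5, 24/7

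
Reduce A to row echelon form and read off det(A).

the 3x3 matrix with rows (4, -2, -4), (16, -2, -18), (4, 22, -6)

Forward elimination:
R2 <- R2 - (4)*R1:  [  0   6  -2 ]
R3 <- R3 - (1)*R1:  [  0  24  -2 ]
R3 <- R3 - (4)*R2:  [ 0  0  6 ]
Upper-triangular form:
[ 4  -2  -4 ]
[ 0   6  -2 ]
[ 0   0   6 ]
det(A) = (-1)^0 * (4) * (6) * (6) = 144  (0 row swaps -> sign +1)

det(A) = 144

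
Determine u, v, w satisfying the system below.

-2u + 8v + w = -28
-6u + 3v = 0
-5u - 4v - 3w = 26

(-2, -4, 0)

Forward elimination on [A|b]:
R2 <- R2 - (3)*R1:  [   0  -21   -3   84 ]
R3 <- R3 - (5/2)*R1:  [     0    -24  -11/2     96 ]
R3 <- R3 - (8/7)*R2:  [      0       0  -29/14       0 ]
Row echelon form:
[ -2    8       1  |  -28 ]
[  0  -21      -3  |   84 ]
[  0    0  -29/14  |    0 ]
Back-substitution:
w = (0) / (-29/14) = 0
v = (84 - (-3)*(0)) / -21 = -4
u = (-28 - (8)*(-4) - (1)*(0)) / -2 = -2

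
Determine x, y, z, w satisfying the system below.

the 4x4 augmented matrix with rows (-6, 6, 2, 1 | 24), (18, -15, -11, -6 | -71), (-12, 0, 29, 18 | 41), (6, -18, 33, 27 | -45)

Forward elimination on [A|b]:
R2 <- R2 - (-3)*R1:  [  0   3  -5  -3   1 ]
R3 <- R3 - (2)*R1:  [   0  -12   25   16   -7 ]
R4 <- R4 - (-1)*R1:  [   0  -12   35   28  -21 ]
R3 <- R3 - (-4)*R2:  [  0   0   5   4  -3 ]
R4 <- R4 - (-4)*R2:  [   0    0   15   16  -17 ]
R4 <- R4 - (3)*R3:  [  0   0   0   4  -8 ]
Row echelon form:
[ -6  6   2   1  |  24 ]
[  0  3  -5  -3  |   1 ]
[  0  0   5   4  |  -3 ]
[  0  0   0   4  |  -8 ]
Back-substitution:
w = (-8) / 4 = -2
z = (-3 - (4)*(-2)) / 5 = 1
y = (1 - (-5)*(1) - (-3)*(-2)) / 3 = 0
x = (24 - (6)*(0) - (2)*(1) - (1)*(-2)) / -6 = -4

(-4, 0, 1, -2)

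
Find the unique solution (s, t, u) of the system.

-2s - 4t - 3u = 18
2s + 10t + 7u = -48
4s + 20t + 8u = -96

Forward elimination on [A|b]:
R2 <- R2 - (-1)*R1:  [   0    6    4  -30 ]
R3 <- R3 - (-2)*R1:  [   0   12    2  -60 ]
R3 <- R3 - (2)*R2:  [  0   0  -6   0 ]
Row echelon form:
[ -2  -4  -3  |   18 ]
[  0   6   4  |  -30 ]
[  0   0  -6  |    0 ]
Back-substitution:
u = (0) / -6 = 0
t = (-30 - (4)*(0)) / 6 = -5
s = (18 - (-4)*(-5) - (-3)*(0)) / -2 = 1

(1, -5, 0)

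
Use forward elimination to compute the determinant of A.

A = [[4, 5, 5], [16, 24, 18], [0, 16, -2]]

Forward elimination:
R2 <- R2 - (4)*R1:  [  0   4  -2 ]
R3 <- R3 - (4)*R2:  [ 0  0  6 ]
Upper-triangular form:
[ 4  5   5 ]
[ 0  4  -2 ]
[ 0  0   6 ]
det(A) = (-1)^0 * (4) * (4) * (6) = 96  (0 row swaps -> sign +1)

det(A) = 96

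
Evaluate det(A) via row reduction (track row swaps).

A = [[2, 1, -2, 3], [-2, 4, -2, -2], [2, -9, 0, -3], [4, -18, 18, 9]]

det(A) = -180

Forward elimination:
R2 <- R2 - (-1)*R1:  [  0   5  -4   1 ]
R3 <- R3 - (1)*R1:  [   0  -10    2   -6 ]
R4 <- R4 - (2)*R1:  [   0  -20   22    3 ]
R3 <- R3 - (-2)*R2:  [  0   0  -6  -4 ]
R4 <- R4 - (-4)*R2:  [ 0  0  6  7 ]
R4 <- R4 - (-1)*R3:  [ 0  0  0  3 ]
Upper-triangular form:
[ 2  1  -2   3 ]
[ 0  5  -4   1 ]
[ 0  0  -6  -4 ]
[ 0  0   0   3 ]
det(A) = (-1)^0 * (2) * (5) * (-6) * (3) = -180  (0 row swaps -> sign +1)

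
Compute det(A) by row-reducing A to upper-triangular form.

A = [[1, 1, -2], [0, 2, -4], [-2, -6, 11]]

Forward elimination:
R3 <- R3 - (-2)*R1:  [  0  -4   7 ]
R3 <- R3 - (-2)*R2:  [  0   0  -1 ]
Upper-triangular form:
[ 1  1  -2 ]
[ 0  2  -4 ]
[ 0  0  -1 ]
det(A) = (-1)^0 * (1) * (2) * (-1) = -2  (0 row swaps -> sign +1)

det(A) = -2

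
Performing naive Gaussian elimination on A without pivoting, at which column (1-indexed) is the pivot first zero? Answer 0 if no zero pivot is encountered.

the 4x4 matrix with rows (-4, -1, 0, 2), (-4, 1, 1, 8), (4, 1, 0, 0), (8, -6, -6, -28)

first zero-pivot column = 3

Naive forward elimination:
R2 <- R2 - (1)*R1:  [ 0  2  1  6 ]
R3 <- R3 - (-1)*R1:  [ 0  0  0  2 ]
R4 <- R4 - (-2)*R1:  [   0   -8   -6  -24 ]
R4 <- R4 - (-4)*R2:  [  0   0  -2   0 ]
Matrix at this point:
[ -4  -1   0  2 ]
[  0   2   1  6 ]
[  0   0   0  2 ]
[  0   0  -2  0 ]
Pivot entry (3,3) is zero but row 4 has -2 in column 3 -> naive elimination stops; a row interchange (e.g. R3 <-> R4) would be required here.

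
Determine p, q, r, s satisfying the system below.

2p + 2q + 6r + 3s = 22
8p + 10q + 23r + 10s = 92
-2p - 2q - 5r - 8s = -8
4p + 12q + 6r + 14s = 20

(0, 2, 4, -2)

Forward elimination on [A|b]:
R2 <- R2 - (4)*R1:  [  0   2  -1  -2   4 ]
R3 <- R3 - (-1)*R1:  [  0   0   1  -5  14 ]
R4 <- R4 - (2)*R1:  [   0    8   -6    8  -24 ]
R4 <- R4 - (4)*R2:  [   0    0   -2   16  -40 ]
R4 <- R4 - (-2)*R3:  [   0    0    0    6  -12 ]
Row echelon form:
[ 2  2   6   3  |   22 ]
[ 0  2  -1  -2  |    4 ]
[ 0  0   1  -5  |   14 ]
[ 0  0   0   6  |  -12 ]
Back-substitution:
s = (-12) / 6 = -2
r = (14 - (-5)*(-2)) / 1 = 4
q = (4 - (-1)*(4) - (-2)*(-2)) / 2 = 2
p = (22 - (2)*(2) - (6)*(4) - (3)*(-2)) / 2 = 0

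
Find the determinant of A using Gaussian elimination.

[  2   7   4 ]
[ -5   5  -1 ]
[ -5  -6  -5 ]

Forward elimination:
R2 <- R2 - (-5/2)*R1:  [    0  45/2     9 ]
R3 <- R3 - (-5/2)*R1:  [    0  23/2     5 ]
R3 <- R3 - (23/45)*R2:  [   0    0  2/5 ]
Upper-triangular form:
[ 2     7    4 ]
[ 0  45/2    9 ]
[ 0     0  2/5 ]
det(A) = (-1)^0 * (2) * (45/2) * (2/5) = 18  (0 row swaps -> sign +1)

det(A) = 18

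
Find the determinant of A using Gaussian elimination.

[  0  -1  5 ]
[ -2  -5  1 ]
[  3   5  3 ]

Forward elimination:
R1 <-> R2   (pivot in column 1 was zero)
[ -2  -5  1 ]
[  0  -1  5 ]
[  3   5  3 ]
R3 <- R3 - (-3/2)*R1:  [    0  -5/2   9/2 ]
R3 <- R3 - (5/2)*R2:  [  0   0  -8 ]
Upper-triangular form:
[ -2  -5   1 ]
[  0  -1   5 ]
[  0   0  -8 ]
det(A) = (-1)^1 * (-2) * (-1) * (-8) = 16  (1 row swap -> sign -1)

det(A) = 16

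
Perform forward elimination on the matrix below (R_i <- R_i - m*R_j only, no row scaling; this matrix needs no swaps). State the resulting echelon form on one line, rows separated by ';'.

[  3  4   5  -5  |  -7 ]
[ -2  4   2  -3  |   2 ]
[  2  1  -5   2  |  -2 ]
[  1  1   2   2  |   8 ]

Forward elimination:
R2 <- R2 - (-2/3)*R1:  [     0   20/3   16/3  -19/3   -8/3 ]
R3 <- R3 - (2/3)*R1:  [     0   -5/3  -25/3   16/3    8/3 ]
R4 <- R4 - (1/3)*R1:  [    0  -1/3   1/3  11/3  31/3 ]
R3 <- R3 - (-1/4)*R2:  [    0     0    -7  15/4     2 ]
R4 <- R4 - (-1/20)*R2:  [     0      0    3/5  67/20   51/5 ]
R4 <- R4 - (-3/35)*R3:  [      0       0       0  257/70  363/35 ]
Row echelon form:
[ 3     4     5      -5  |      -7 ]
[ 0  20/3  16/3   -19/3  |    -8/3 ]
[ 0     0    -7    15/4  |       2 ]
[ 0     0     0  257/70  |  363/35 ]

REF = [3 4 5 -5 -7; 0 20/3 16/3 -19/3 -8/3; 0 0 -7 15/4 2; 0 0 0 257/70 363/35]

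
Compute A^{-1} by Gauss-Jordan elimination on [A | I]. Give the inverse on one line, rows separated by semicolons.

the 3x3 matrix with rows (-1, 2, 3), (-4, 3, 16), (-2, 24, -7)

Gauss-Jordan on [A | I]:
R1 <- (1/-1)*R1:  [  1  -2  -3  |  -1   0   0 ]
R2 <- R2 - (-4)*R1:  [  0  -5   4  |  -4   1   0 ]
R3 <- R3 - (-2)*R1:  [   0   20  -13  |   -2    0    1 ]
R2 <- (1/-5)*R2:  [    0     1  -4/5  |   4/5  -1/5     0 ]
R1 <- R1 - (-2)*R2:  [     1      0  -23/5  |    3/5   -2/5      0 ]
R3 <- R3 - (20)*R2:  [   0    0    3  |  -18    4    1 ]
R3 <- (1/3)*R3:  [   0    0    1  |   -6  4/3  1/3 ]
R1 <- R1 - (-23/5)*R3:  [     1      0      0  |    -27  86/15  23/15 ]
R2 <- R2 - (-4/5)*R3:  [     0      1      0  |     -4  13/15   4/15 ]
Right block of [I | A^{-1}] is the inverse:
[ -27  86/15  23/15 ]
[  -4  13/15   4/15 ]
[  -6    4/3    1/3 ]

inverse = [-27 86/15 23/15; -4 13/15 4/15; -6 4/3 1/3]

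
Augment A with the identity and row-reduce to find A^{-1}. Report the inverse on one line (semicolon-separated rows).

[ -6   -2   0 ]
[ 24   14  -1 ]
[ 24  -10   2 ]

Gauss-Jordan on [A | I]:
R1 <- (1/-6)*R1:  [    1   1/3     0  |  -1/6     0     0 ]
R2 <- R2 - (24)*R1:  [  0   6  -1  |   4   1   0 ]
R3 <- R3 - (24)*R1:  [   0  -18    2  |    4    0    1 ]
R2 <- (1/6)*R2:  [    0     1  -1/6  |   2/3   1/6     0 ]
R1 <- R1 - (1/3)*R2:  [     1      0   1/18  |  -7/18  -1/18      0 ]
R3 <- R3 - (-18)*R2:  [  0   0  -1  |  16   3   1 ]
R3 <- (1/-1)*R3:  [   0    0    1  |  -16   -3   -1 ]
R1 <- R1 - (1/18)*R3:  [    1     0     0  |   1/2   1/9  1/18 ]
R2 <- R2 - (-1/6)*R3:  [    0     1     0  |    -2  -1/3  -1/6 ]
Right block of [I | A^{-1}] is the inverse:
[ 1/2   1/9  1/18 ]
[  -2  -1/3  -1/6 ]
[ -16    -3    -1 ]

inverse = [1/2 1/9 1/18; -2 -1/3 -1/6; -16 -3 -1]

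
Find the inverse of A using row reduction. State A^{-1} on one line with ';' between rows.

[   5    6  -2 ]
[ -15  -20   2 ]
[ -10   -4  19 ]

Gauss-Jordan on [A | I]:
R1 <- (1/5)*R1:  [    1   6/5  -2/5  |   1/5     0     0 ]
R2 <- R2 - (-15)*R1:  [  0  -2  -4  |   3   1   0 ]
R3 <- R3 - (-10)*R1:  [  0   8  15  |   2   0   1 ]
R2 <- (1/-2)*R2:  [    0     1     2  |  -3/2  -1/2     0 ]
R1 <- R1 - (6/5)*R2:  [     1      0  -14/5  |      2    3/5      0 ]
R3 <- R3 - (8)*R2:  [  0   0  -1  |  14   4   1 ]
R3 <- (1/-1)*R3:  [   0    0    1  |  -14   -4   -1 ]
R1 <- R1 - (-14/5)*R3:  [      1       0       0  |  -186/5   -53/5   -14/5 ]
R2 <- R2 - (2)*R3:  [    0     1     0  |  53/2  15/2     2 ]
Right block of [I | A^{-1}] is the inverse:
[ -186/5  -53/5  -14/5 ]
[   53/2   15/2      2 ]
[    -14     -4     -1 ]

inverse = [-186/5 -53/5 -14/5; 53/2 15/2 2; -14 -4 -1]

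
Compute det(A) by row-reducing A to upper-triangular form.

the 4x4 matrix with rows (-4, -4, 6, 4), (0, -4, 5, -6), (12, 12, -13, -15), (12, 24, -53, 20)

Forward elimination:
R3 <- R3 - (-3)*R1:  [  0   0   5  -3 ]
R4 <- R4 - (-3)*R1:  [   0   12  -35   32 ]
R4 <- R4 - (-3)*R2:  [   0    0  -20   14 ]
R4 <- R4 - (-4)*R3:  [ 0  0  0  2 ]
Upper-triangular form:
[ -4  -4  6   4 ]
[  0  -4  5  -6 ]
[  0   0  5  -3 ]
[  0   0  0   2 ]
det(A) = (-1)^0 * (-4) * (-4) * (5) * (2) = 160  (0 row swaps -> sign +1)

det(A) = 160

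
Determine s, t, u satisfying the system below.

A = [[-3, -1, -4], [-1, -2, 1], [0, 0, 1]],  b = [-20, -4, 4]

Forward elimination on [A|b]:
R2 <- R2 - (1/3)*R1:  [    0  -5/3   7/3   8/3 ]
Row echelon form:
[ -3    -1   -4  |  -20 ]
[  0  -5/3  7/3  |  8/3 ]
[  0     0    1  |    4 ]
Back-substitution:
u = (4) / 1 = 4
t = (8/3 - (7/3)*(4)) / (-5/3) = 4
s = (-20 - (-1)*(4) - (-4)*(4)) / -3 = 0

(0, 4, 4)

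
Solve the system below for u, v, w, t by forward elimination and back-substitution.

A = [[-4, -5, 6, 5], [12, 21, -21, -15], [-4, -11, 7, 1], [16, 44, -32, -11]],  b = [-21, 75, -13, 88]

Forward elimination on [A|b]:
R2 <- R2 - (-3)*R1:  [  0   6  -3   0  12 ]
R3 <- R3 - (1)*R1:  [  0  -6   1  -4   8 ]
R4 <- R4 - (-4)*R1:  [  0  24  -8   9   4 ]
R3 <- R3 - (-1)*R2:  [  0   0  -2  -4  20 ]
R4 <- R4 - (4)*R2:  [   0    0    4    9  -44 ]
R4 <- R4 - (-2)*R3:  [  0   0   0   1  -4 ]
Row echelon form:
[ -4  -5   6   5  |  -21 ]
[  0   6  -3   0  |   12 ]
[  0   0  -2  -4  |   20 ]
[  0   0   0   1  |   -4 ]
Back-substitution:
t = (-4) / 1 = -4
w = (20 - (-4)*(-4)) / -2 = -2
v = (12 - (-3)*(-2)) / 6 = 1
u = (-21 - (-5)*(1) - (6)*(-2) - (5)*(-4)) / -4 = -4

(-4, 1, -2, -4)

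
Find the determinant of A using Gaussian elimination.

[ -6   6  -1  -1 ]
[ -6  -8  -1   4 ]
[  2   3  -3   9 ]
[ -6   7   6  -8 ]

Forward elimination:
R2 <- R2 - (1)*R1:  [   0  -14    0    5 ]
R3 <- R3 - (-1/3)*R1:  [     0      5  -10/3   26/3 ]
R4 <- R4 - (1)*R1:  [  0   1   7  -7 ]
R3 <- R3 - (-5/14)*R2:  [      0       0   -10/3  439/42 ]
R4 <- R4 - (-1/14)*R2:  [      0       0       7  -93/14 ]
R4 <- R4 - (-21/10)*R3:  [        0         0         0  2143/140 ]
Upper-triangular form:
[ -6    6     -1        -1 ]
[  0  -14      0         5 ]
[  0    0  -10/3    439/42 ]
[  0    0      0  2143/140 ]
det(A) = (-1)^0 * (-6) * (-14) * (-10/3) * (2143/140) = -4286  (0 row swaps -> sign +1)

det(A) = -4286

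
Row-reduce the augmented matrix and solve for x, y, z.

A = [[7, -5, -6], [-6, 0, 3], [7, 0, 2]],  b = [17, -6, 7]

Forward elimination on [A|b]:
R2 <- R2 - (-6/7)*R1:  [     0  -30/7  -15/7   60/7 ]
R3 <- R3 - (1)*R1:  [   0    5    8  -10 ]
R3 <- R3 - (-7/6)*R2:  [    0     0  11/2     0 ]
Row echelon form:
[ 7     -5     -6  |    17 ]
[ 0  -30/7  -15/7  |  60/7 ]
[ 0      0   11/2  |     0 ]
Back-substitution:
z = (0) / (11/2) = 0
y = (60/7 - (-15/7)*(0)) / (-30/7) = -2
x = (17 - (-5)*(-2) - (-6)*(0)) / 7 = 1

(1, -2, 0)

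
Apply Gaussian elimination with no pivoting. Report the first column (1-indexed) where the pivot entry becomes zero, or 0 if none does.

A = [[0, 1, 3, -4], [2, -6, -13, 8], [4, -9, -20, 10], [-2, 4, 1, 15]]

Naive forward elimination:
Pivot entry (1,1) is zero but row 2 has 2 in column 1 -> naive elimination stops; a row interchange (e.g. R1 <-> R2) would be required here.

first zero-pivot column = 1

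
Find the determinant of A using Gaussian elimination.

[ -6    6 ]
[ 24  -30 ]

det(A) = 36

Forward elimination:
R2 <- R2 - (-4)*R1:  [  0  -6 ]
Upper-triangular form:
[ -6   6 ]
[  0  -6 ]
det(A) = (-1)^0 * (-6) * (-6) = 36  (0 row swaps -> sign +1)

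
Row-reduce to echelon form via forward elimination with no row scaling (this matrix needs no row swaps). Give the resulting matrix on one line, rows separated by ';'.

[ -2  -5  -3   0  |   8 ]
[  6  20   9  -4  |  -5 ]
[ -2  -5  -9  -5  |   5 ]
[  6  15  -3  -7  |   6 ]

REF = [-2 -5 -3 0 8; 0 5 0 -4 19; 0 0 -6 -5 -3; 0 0 0 3 36]

Forward elimination:
R2 <- R2 - (-3)*R1:  [  0   5   0  -4  19 ]
R3 <- R3 - (1)*R1:  [  0   0  -6  -5  -3 ]
R4 <- R4 - (-3)*R1:  [   0    0  -12   -7   30 ]
R4 <- R4 - (2)*R3:  [  0   0   0   3  36 ]
Row echelon form:
[ -2  -5  -3   0  |   8 ]
[  0   5   0  -4  |  19 ]
[  0   0  -6  -5  |  -3 ]
[  0   0   0   3  |  36 ]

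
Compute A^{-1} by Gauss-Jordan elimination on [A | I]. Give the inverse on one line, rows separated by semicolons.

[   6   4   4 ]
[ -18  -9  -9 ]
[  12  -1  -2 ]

inverse = [-1/2 -2/9 0; 8 10/3 1; -7 -3 -1]

Gauss-Jordan on [A | I]:
R1 <- (1/6)*R1:  [   1  2/3  2/3  |  1/6    0    0 ]
R2 <- R2 - (-18)*R1:  [ 0  3  3  |  3  1  0 ]
R3 <- R3 - (12)*R1:  [   0   -9  -10  |   -2    0    1 ]
R2 <- (1/3)*R2:  [   0    1    1  |    1  1/3    0 ]
R1 <- R1 - (2/3)*R2:  [    1     0     0  |  -1/2  -2/9     0 ]
R3 <- R3 - (-9)*R2:  [  0   0  -1  |   7   3   1 ]
R3 <- (1/-1)*R3:  [  0   0   1  |  -7  -3  -1 ]
R2 <- R2 - (1)*R3:  [    0     1     0  |     8  10/3     1 ]
Right block of [I | A^{-1}] is the inverse:
[ -1/2  -2/9   0 ]
[    8  10/3   1 ]
[   -7    -3  -1 ]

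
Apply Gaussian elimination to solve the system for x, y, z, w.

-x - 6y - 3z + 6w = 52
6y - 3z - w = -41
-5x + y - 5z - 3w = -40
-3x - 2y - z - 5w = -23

Forward elimination on [A|b]:
R3 <- R3 - (5)*R1:  [    0    31    10   -33  -300 ]
R4 <- R4 - (3)*R1:  [    0    16     8   -23  -179 ]
R3 <- R3 - (31/6)*R2:  [      0       0    51/2  -167/6  -529/6 ]
R4 <- R4 - (8/3)*R2:  [      0       0      16   -61/3  -209/3 ]
R4 <- R4 - (32/51)*R3:  [         0          0          0   -439/153  -2195/153 ]
Row echelon form:
[ -1  -6    -3         6  |         52 ]
[  0   6    -3        -1  |        -41 ]
[  0   0  51/2    -167/6  |     -529/6 ]
[  0   0     0  -439/153  |  -2195/153 ]
Back-substitution:
w = (-2195/153) / (-439/153) = 5
z = (-529/6 - (-167/6)*(5)) / (51/2) = 2
y = (-41 - (-3)*(2) - (-1)*(5)) / 6 = -5
x = (52 - (-6)*(-5) - (-3)*(2) - (6)*(5)) / -1 = 2

(2, -5, 2, 5)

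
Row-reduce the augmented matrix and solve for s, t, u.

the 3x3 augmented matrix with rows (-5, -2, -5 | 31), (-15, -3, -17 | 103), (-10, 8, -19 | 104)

(-5, 2, -2)

Forward elimination on [A|b]:
R2 <- R2 - (3)*R1:  [  0   3  -2  10 ]
R3 <- R3 - (2)*R1:  [  0  12  -9  42 ]
R3 <- R3 - (4)*R2:  [  0   0  -1   2 ]
Row echelon form:
[ -5  -2  -5  |  31 ]
[  0   3  -2  |  10 ]
[  0   0  -1  |   2 ]
Back-substitution:
u = (2) / -1 = -2
t = (10 - (-2)*(-2)) / 3 = 2
s = (31 - (-2)*(2) - (-5)*(-2)) / -5 = -5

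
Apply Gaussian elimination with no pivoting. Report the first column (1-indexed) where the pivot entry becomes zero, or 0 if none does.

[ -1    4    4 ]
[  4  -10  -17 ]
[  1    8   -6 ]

first zero-pivot column = 3

Naive forward elimination:
R2 <- R2 - (-4)*R1:  [  0   6  -1 ]
R3 <- R3 - (-1)*R1:  [  0  12  -2 ]
R3 <- R3 - (2)*R2:  [ 0  0  0 ]
Matrix at this point:
[ -1  4   4 ]
[  0  6  -1 ]
[  0  0   0 ]
Pivot entry (3,3) in the last row is zero and there are no rows below to swap with -> zero pivot in column 3 (A is singular).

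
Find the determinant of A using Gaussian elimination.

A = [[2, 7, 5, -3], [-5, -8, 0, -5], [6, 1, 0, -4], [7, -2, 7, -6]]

det(A) = 3340

Forward elimination:
R2 <- R2 - (-5/2)*R1:  [     0   19/2   25/2  -25/2 ]
R3 <- R3 - (3)*R1:  [   0  -20  -15    5 ]
R4 <- R4 - (7/2)*R1:  [     0  -53/2  -21/2    9/2 ]
R3 <- R3 - (-40/19)*R2:  [       0        0   215/19  -405/19 ]
R4 <- R4 - (-53/19)*R2:  [       0        0   463/19  -577/19 ]
R4 <- R4 - (463/215)*R3:  [      0       0       0  668/43 ]
Upper-triangular form:
[ 2     7       5       -3 ]
[ 0  19/2    25/2    -25/2 ]
[ 0     0  215/19  -405/19 ]
[ 0     0       0   668/43 ]
det(A) = (-1)^0 * (2) * (19/2) * (215/19) * (668/43) = 3340  (0 row swaps -> sign +1)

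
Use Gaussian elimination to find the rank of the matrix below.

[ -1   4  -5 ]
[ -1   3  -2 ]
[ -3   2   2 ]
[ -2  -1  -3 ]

Row reduction:
R2 <- R2 - (1)*R1:  [  0  -1   3 ]
R3 <- R3 - (3)*R1:  [   0  -10   17 ]
R4 <- R4 - (2)*R1:  [  0  -9   7 ]
R3 <- R3 - (10)*R2:  [   0    0  -13 ]
R4 <- R4 - (9)*R2:  [   0    0  -20 ]
R4 <- R4 - (20/13)*R3:  [ 0  0  0 ]
Row echelon form:
[ -1   4   -5 ]
[  0  -1    3 ]
[  0   0  -13 ]
[  0   0    0 ]
Nonzero rows / pivot columns: 3

rank(A) = 3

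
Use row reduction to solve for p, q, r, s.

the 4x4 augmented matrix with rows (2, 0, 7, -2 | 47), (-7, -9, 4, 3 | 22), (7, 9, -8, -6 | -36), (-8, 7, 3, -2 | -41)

Forward elimination on [A|b]:
R2 <- R2 - (-7/2)*R1:  [     0     -9   57/2     -4  373/2 ]
R3 <- R3 - (7/2)*R1:  [      0       9   -65/2       1  -401/2 ]
R4 <- R4 - (-4)*R1:  [   0    7   31  -10  147 ]
R3 <- R3 - (-1)*R2:  [   0    0   -4   -3  -14 ]
R4 <- R4 - (-7/9)*R2:  [       0        0    319/6   -118/9  5257/18 ]
R4 <- R4 - (-319/24)*R3:  [        0         0         0  -3815/72   3815/36 ]
Row echelon form:
[ 2   0     7        -2  |       47 ]
[ 0  -9  57/2        -4  |    373/2 ]
[ 0   0    -4        -3  |      -14 ]
[ 0   0     0  -3815/72  |  3815/36 ]
Back-substitution:
s = (3815/36) / (-3815/72) = -2
r = (-14 - (-3)*(-2)) / -4 = 5
q = (373/2 - (57/2)*(5) - (-4)*(-2)) / -9 = -4
p = (47 - (7)*(5) - (-2)*(-2)) / 2 = 4

(4, -4, 5, -2)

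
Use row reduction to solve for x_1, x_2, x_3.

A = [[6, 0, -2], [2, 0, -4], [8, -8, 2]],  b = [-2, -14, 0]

Forward elimination on [A|b]:
R2 <- R2 - (1/3)*R1:  [     0      0  -10/3  -40/3 ]
R3 <- R3 - (4/3)*R1:  [    0    -8  14/3   8/3 ]
R2 <-> R3   (pivot in column 2 was zero)
[ 6   0     -2     -2 ]
[ 0  -8   14/3    8/3 ]
[ 0   0  -10/3  -40/3 ]
Row echelon form:
[ 6   0     -2  |     -2 ]
[ 0  -8   14/3  |    8/3 ]
[ 0   0  -10/3  |  -40/3 ]
Back-substitution:
x_3 = (-40/3) / (-10/3) = 4
x_2 = (8/3 - (14/3)*(4)) / -8 = 2
x_1 = (-2 - (-2)*(4)) / 6 = 1

(1, 2, 4)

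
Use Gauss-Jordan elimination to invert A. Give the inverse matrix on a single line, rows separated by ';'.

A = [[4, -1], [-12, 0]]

Gauss-Jordan on [A | I]:
R1 <- (1/4)*R1:  [    1  -1/4  |   1/4     0 ]
R2 <- R2 - (-12)*R1:  [  0  -3  |   3   1 ]
R2 <- (1/-3)*R2:  [    0     1  |    -1  -1/3 ]
R1 <- R1 - (-1/4)*R2:  [     1      0  |      0  -1/12 ]
Right block of [I | A^{-1}] is the inverse:
[  0  -1/12 ]
[ -1   -1/3 ]

inverse = [0 -1/12; -1 -1/3]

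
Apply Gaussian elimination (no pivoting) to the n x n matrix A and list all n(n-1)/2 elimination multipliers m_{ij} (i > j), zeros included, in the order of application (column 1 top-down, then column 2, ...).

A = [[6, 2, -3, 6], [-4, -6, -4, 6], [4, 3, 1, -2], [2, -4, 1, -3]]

multipliers: -2/3, 2/3, 1/3, -5/14, 1, 28/3

Forward elimination:
R2 <- R2 - (-2/3)*R1:  [     0  -14/3     -6     10 ]
R3 <- R3 - (2/3)*R1:  [   0  5/3    3   -6 ]
R4 <- R4 - (1/3)*R1:  [     0  -14/3      2     -5 ]
R3 <- R3 - (-5/14)*R2:  [     0      0    6/7  -17/7 ]
R4 <- R4 - (1)*R2:  [   0    0    8  -15 ]
R4 <- R4 - (28/3)*R3:  [    0     0     0  23/3 ]
Multipliers (in order of application): m_{21} = -2/3, m_{31} = 2/3, m_{41} = 1/3, m_{32} = -5/14, m_{42} = 1, m_{43} = 28/3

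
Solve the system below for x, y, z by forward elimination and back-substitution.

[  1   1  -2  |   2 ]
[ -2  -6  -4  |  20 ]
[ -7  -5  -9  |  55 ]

(-4, 0, -3)

Forward elimination on [A|b]:
R2 <- R2 - (-2)*R1:  [  0  -4  -8  24 ]
R3 <- R3 - (-7)*R1:  [   0    2  -23   69 ]
R3 <- R3 - (-1/2)*R2:  [   0    0  -27   81 ]
Row echelon form:
[ 1   1   -2  |   2 ]
[ 0  -4   -8  |  24 ]
[ 0   0  -27  |  81 ]
Back-substitution:
z = (81) / -27 = -3
y = (24 - (-8)*(-3)) / -4 = 0
x = (2 - (1)*(0) - (-2)*(-3)) / 1 = -4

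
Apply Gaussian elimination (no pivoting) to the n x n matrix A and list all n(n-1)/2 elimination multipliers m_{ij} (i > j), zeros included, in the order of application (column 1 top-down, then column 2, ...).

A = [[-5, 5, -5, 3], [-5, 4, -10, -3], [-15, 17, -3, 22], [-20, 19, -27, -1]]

Forward elimination:
R2 <- R2 - (1)*R1:  [  0  -1  -5  -6 ]
R3 <- R3 - (3)*R1:  [  0   2  12  13 ]
R4 <- R4 - (4)*R1:  [   0   -1   -7  -13 ]
R3 <- R3 - (-2)*R2:  [ 0  0  2  1 ]
R4 <- R4 - (1)*R2:  [  0   0  -2  -7 ]
R4 <- R4 - (-1)*R3:  [  0   0   0  -6 ]
Multipliers (in order of application): m_{21} = 1, m_{31} = 3, m_{41} = 4, m_{32} = -2, m_{42} = 1, m_{43} = -1

multipliers: 1, 3, 4, -2, 1, -1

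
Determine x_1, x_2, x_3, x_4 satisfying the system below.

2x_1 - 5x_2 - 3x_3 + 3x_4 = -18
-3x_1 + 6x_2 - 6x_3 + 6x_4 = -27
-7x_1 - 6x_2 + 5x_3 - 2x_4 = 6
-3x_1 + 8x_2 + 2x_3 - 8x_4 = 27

Forward elimination on [A|b]:
R2 <- R2 - (-3/2)*R1:  [     0   -3/2  -21/2   21/2    -54 ]
R3 <- R3 - (-7/2)*R1:  [     0  -47/2  -11/2   17/2    -57 ]
R4 <- R4 - (-3/2)*R1:  [    0   1/2  -5/2  -7/2     0 ]
R3 <- R3 - (47/3)*R2:  [    0     0   159  -156   789 ]
R4 <- R4 - (-1/3)*R2:  [   0    0   -6    0  -18 ]
R4 <- R4 - (-2/53)*R3:  [       0        0        0  -312/53   624/53 ]
Row echelon form:
[ 2    -5     -3        3  |     -18 ]
[ 0  -3/2  -21/2     21/2  |     -54 ]
[ 0     0    159     -156  |     789 ]
[ 0     0      0  -312/53  |  624/53 ]
Back-substitution:
x_4 = (624/53) / (-312/53) = -2
x_3 = (789 - (-156)*(-2)) / 159 = 3
x_2 = (-54 - (-21/2)*(3) - (21/2)*(-2)) / (-3/2) = 1
x_1 = (-18 - (-5)*(1) - (-3)*(3) - (3)*(-2)) / 2 = 1

(1, 1, 3, -2)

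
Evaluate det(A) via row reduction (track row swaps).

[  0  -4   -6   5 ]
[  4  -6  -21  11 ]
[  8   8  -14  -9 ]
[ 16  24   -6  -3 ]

det(A) = 160

Forward elimination:
R1 <-> R2   (pivot in column 1 was zero)
[  4  -6  -21  11 ]
[  0  -4   -6   5 ]
[  8   8  -14  -9 ]
[ 16  24   -6  -3 ]
R3 <- R3 - (2)*R1:  [   0   20   28  -31 ]
R4 <- R4 - (4)*R1:  [   0   48   78  -47 ]
R3 <- R3 - (-5)*R2:  [  0   0  -2  -6 ]
R4 <- R4 - (-12)*R2:  [  0   0   6  13 ]
R4 <- R4 - (-3)*R3:  [  0   0   0  -5 ]
Upper-triangular form:
[ 4  -6  -21  11 ]
[ 0  -4   -6   5 ]
[ 0   0   -2  -6 ]
[ 0   0    0  -5 ]
det(A) = (-1)^1 * (4) * (-4) * (-2) * (-5) = 160  (1 row swap -> sign -1)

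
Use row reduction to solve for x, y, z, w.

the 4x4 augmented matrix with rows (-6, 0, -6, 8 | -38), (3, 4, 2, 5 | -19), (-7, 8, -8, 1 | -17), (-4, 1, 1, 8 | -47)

Forward elimination on [A|b]:
R2 <- R2 - (-1/2)*R1:  [   0    4   -1    9  -38 ]
R3 <- R3 - (7/6)*R1:  [     0      8     -1  -25/3   82/3 ]
R4 <- R4 - (2/3)*R1:  [     0      1      5    8/3  -65/3 ]
R3 <- R3 - (2)*R2:  [     0      0      1  -79/3  310/3 ]
R4 <- R4 - (1/4)*R2:  [     0      0   21/4   5/12  -73/6 ]
R4 <- R4 - (21/4)*R3:  [       0        0        0    416/3  -1664/3 ]
Row echelon form:
[ -6  0  -6      8  |      -38 ]
[  0  4  -1      9  |      -38 ]
[  0  0   1  -79/3  |    310/3 ]
[  0  0   0  416/3  |  -1664/3 ]
Back-substitution:
w = (-1664/3) / (416/3) = -4
z = (310/3 - (-79/3)*(-4)) / 1 = -2
y = (-38 - (-1)*(-2) - (9)*(-4)) / 4 = -1
x = (-38 - (-6)*(-2) - (8)*(-4)) / -6 = 3

(3, -1, -2, -4)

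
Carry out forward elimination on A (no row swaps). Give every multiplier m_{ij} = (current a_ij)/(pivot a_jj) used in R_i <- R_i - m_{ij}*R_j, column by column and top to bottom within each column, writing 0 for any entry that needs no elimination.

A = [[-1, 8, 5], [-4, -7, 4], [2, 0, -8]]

Forward elimination:
R2 <- R2 - (4)*R1:  [   0  -39  -16 ]
R3 <- R3 - (-2)*R1:  [  0  16   2 ]
R3 <- R3 - (-16/39)*R2:  [       0        0  -178/39 ]
Multipliers (in order of application): m_{21} = 4, m_{31} = -2, m_{32} = -16/39

multipliers: 4, -2, -16/39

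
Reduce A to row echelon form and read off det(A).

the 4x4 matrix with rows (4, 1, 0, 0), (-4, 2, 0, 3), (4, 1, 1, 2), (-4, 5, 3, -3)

Forward elimination:
R2 <- R2 - (-1)*R1:  [ 0  3  0  3 ]
R3 <- R3 - (1)*R1:  [ 0  0  1  2 ]
R4 <- R4 - (-1)*R1:  [  0   6   3  -3 ]
R4 <- R4 - (2)*R2:  [  0   0   3  -9 ]
R4 <- R4 - (3)*R3:  [   0    0    0  -15 ]
Upper-triangular form:
[ 4  1  0    0 ]
[ 0  3  0    3 ]
[ 0  0  1    2 ]
[ 0  0  0  -15 ]
det(A) = (-1)^0 * (4) * (3) * (1) * (-15) = -180  (0 row swaps -> sign +1)

det(A) = -180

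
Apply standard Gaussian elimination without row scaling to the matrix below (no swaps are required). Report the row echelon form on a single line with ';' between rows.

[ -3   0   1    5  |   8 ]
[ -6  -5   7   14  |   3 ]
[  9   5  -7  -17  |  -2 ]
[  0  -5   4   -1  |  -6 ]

REF = [-3 0 1 5 8; 0 -5 5 4 -13; 0 0 1 2 9; 0 0 0 -3 16]

Forward elimination:
R2 <- R2 - (2)*R1:  [   0   -5    5    4  -13 ]
R3 <- R3 - (-3)*R1:  [  0   5  -4  -2  22 ]
R3 <- R3 - (-1)*R2:  [ 0  0  1  2  9 ]
R4 <- R4 - (1)*R2:  [  0   0  -1  -5   7 ]
R4 <- R4 - (-1)*R3:  [  0   0   0  -3  16 ]
Row echelon form:
[ -3   0  1   5  |    8 ]
[  0  -5  5   4  |  -13 ]
[  0   0  1   2  |    9 ]
[  0   0  0  -3  |   16 ]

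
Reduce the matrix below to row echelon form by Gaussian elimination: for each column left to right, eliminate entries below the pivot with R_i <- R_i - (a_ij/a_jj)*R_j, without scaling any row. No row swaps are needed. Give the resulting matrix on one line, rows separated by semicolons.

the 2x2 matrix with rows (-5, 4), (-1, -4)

REF = [-5 4; 0 -24/5]

Forward elimination:
R2 <- R2 - (1/5)*R1:  [     0  -24/5 ]
Row echelon form:
[ -5      4 ]
[  0  -24/5 ]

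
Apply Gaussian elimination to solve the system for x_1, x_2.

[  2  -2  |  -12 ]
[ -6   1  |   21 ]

(-3, 3)

Forward elimination on [A|b]:
R2 <- R2 - (-3)*R1:  [   0   -5  -15 ]
Row echelon form:
[ 2  -2  |  -12 ]
[ 0  -5  |  -15 ]
Back-substitution:
x_2 = (-15) / -5 = 3
x_1 = (-12 - (-2)*(3)) / 2 = -3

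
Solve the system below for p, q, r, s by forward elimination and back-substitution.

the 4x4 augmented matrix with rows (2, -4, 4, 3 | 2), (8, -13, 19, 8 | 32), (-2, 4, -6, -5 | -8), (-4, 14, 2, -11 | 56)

(5, 5, 3, 0)

Forward elimination on [A|b]:
R2 <- R2 - (4)*R1:  [  0   3   3  -4  24 ]
R3 <- R3 - (-1)*R1:  [  0   0  -2  -2  -6 ]
R4 <- R4 - (-2)*R1:  [  0   6  10  -5  60 ]
R4 <- R4 - (2)*R2:  [  0   0   4   3  12 ]
R4 <- R4 - (-2)*R3:  [  0   0   0  -1   0 ]
Row echelon form:
[ 2  -4   4   3  |   2 ]
[ 0   3   3  -4  |  24 ]
[ 0   0  -2  -2  |  -6 ]
[ 0   0   0  -1  |   0 ]
Back-substitution:
s = (0) / -1 = 0
r = (-6 - (-2)*(0)) / -2 = 3
q = (24 - (3)*(3) - (-4)*(0)) / 3 = 5
p = (2 - (-4)*(5) - (4)*(3) - (3)*(0)) / 2 = 5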